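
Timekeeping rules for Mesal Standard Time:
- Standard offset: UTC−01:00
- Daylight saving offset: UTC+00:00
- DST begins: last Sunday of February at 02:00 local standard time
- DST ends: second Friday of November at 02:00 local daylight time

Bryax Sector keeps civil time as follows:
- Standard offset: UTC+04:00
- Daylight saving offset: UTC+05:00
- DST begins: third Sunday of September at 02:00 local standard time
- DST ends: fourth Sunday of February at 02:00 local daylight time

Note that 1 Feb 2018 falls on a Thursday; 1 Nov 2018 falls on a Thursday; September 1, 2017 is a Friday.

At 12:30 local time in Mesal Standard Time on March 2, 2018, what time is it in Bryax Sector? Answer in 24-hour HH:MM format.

1 February 2018 is a Thursday, so Sundays fall on 4, 11, 18, 25; the last is February 25.
1 November 2018 is a Thursday, so the first Friday is November 2 and the second is November 9.
Daylight saving runs 25 February – 9 November; March 2, 2018 is inside that window, so Mesal Standard Time is at UTC+00:00.
12:30 Mesal Standard Time − 0h = 12:30 UTC.
1 September 2017 is a Friday, so the first Sunday is September 3 and the third is September 17.
1 February 2018 is a Thursday, so the first Sunday is February 4 and the fourth is February 25.
At the standard offset (UTC+04:00), 12:30 UTC + 4h = 16:30 Bryax Sector standard time.
Daylight saving runs 17 September 2017 – 25 February 2018; the standard-time date in Bryax Sector, March 2, 2018, is outside that window, so Bryax Sector is on standard time at UTC+04:00.
12:30 UTC + 4h = 16:30 Bryax Sector.

16:30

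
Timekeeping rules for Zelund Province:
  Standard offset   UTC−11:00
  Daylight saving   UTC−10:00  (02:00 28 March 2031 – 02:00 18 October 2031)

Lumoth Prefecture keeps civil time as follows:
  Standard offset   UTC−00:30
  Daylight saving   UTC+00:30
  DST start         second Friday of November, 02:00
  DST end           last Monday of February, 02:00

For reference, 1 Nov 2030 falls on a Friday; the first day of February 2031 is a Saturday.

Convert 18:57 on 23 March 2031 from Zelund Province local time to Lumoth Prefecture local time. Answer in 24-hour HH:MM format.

Daylight saving runs 28 March – 18 October; 23 March 2031 is outside that window, so Zelund Province is on standard time at UTC−11:00.
18:57 Zelund Province + 11h = 05:57 UTC (rolling into the next day, 24 March 2031).
1 November 2030 is a Friday, so the first Friday is November 1 and the second is November 8.
1 February 2031 is a Saturday, so Mondays fall on 3, 10, 17, 24; the last is February 24.
At the standard offset (UTC−00:30), 05:57 UTC − 0h30m = 05:27 Lumoth Prefecture standard time.
The standard-time date in Lumoth Prefecture, 24 March 2031, does not fall between 8 November 2030 and 24 February 2031, so daylight saving is not in effect and Lumoth Prefecture is at UTC−00:30.
05:57 UTC − 0h30m = 05:27 Lumoth Prefecture.

05:27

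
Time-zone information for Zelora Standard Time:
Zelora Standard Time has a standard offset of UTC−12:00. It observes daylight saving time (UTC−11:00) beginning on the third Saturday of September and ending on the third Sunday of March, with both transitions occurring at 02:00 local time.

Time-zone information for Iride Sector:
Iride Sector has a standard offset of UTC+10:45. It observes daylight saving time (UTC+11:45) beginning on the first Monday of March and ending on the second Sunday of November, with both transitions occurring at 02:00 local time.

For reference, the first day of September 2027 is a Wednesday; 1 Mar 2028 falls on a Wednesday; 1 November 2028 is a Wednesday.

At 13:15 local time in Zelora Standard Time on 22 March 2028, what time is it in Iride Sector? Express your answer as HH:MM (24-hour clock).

1 September 2027 is a Wednesday, so the first Saturday is September 4 and the third is September 18.
1 March 2028 is a Wednesday, so the first Sunday is March 5 and the third is March 19.
22 March 2028 does not fall between 18 September 2027 and 19 March 2028, so daylight saving is not in effect and Zelora Standard Time is at UTC−12:00.
13:15 Zelora Standard Time + 12h = 01:15 UTC (rolling into the next day, 23 March 2028).
1 March 2028 is a Wednesday, so the first Monday is March 6.
1 November 2028 is a Wednesday, so the first Sunday is November 5 and the second is November 12.
At the standard offset (UTC+10:45), 01:15 UTC + 10h45m = 12:00 Iride Sector standard time.
Daylight saving runs 6 March – 12 November; the standard-time date in Iride Sector, 23 March 2028, is inside that window, so Iride Sector is at UTC+11:45.
01:15 UTC + 11h45m = 13:00 Iride Sector.

13:00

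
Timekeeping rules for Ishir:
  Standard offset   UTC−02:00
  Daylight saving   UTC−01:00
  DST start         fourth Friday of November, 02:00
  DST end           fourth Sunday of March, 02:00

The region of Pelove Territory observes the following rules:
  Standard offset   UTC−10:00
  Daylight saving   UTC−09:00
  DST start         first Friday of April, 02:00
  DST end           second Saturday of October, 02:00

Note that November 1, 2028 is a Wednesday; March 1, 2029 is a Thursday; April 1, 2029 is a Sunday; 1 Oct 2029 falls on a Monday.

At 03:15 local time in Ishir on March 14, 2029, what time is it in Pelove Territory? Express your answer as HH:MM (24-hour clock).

18:15

1 November 2028 is a Wednesday, so the first Friday is November 3 and the fourth is November 24.
1 March 2029 is a Thursday, so the first Sunday is March 4 and the fourth is March 25.
Daylight saving runs 24 November 2028 – 25 March 2029; March 14, 2029 is inside that window, so Ishir is at UTC−01:00.
03:15 Ishir + 1h = 04:15 UTC.
1 April 2029 is a Sunday, so the first Friday is April 6.
1 October 2029 is a Monday, so the first Saturday is October 6 and the second is October 13.
At the standard offset (UTC−10:00), 04:15 UTC − 10h = 18:15 Pelove Territory standard time (rolling into the previous day, 13 March 2029).
The standard-time date in Pelove Territory, March 13, 2029, does not fall between 6 April and 13 October, so daylight saving is not in effect and Pelove Territory is at UTC−10:00.
04:15 UTC − 10h = 18:15 Pelove Territory (rolling into the previous day, 13 March 2029).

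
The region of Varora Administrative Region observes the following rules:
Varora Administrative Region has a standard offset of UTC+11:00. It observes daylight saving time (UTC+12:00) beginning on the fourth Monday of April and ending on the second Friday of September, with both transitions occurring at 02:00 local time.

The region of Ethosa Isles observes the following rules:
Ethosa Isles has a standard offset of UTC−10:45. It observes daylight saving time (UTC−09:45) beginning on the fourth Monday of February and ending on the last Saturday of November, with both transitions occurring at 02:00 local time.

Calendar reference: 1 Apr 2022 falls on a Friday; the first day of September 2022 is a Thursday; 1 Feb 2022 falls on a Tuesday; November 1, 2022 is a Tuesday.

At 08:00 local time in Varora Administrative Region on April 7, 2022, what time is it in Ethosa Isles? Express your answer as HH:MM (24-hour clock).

1 April 2022 is a Friday, so the first Monday is April 4 and the fourth is April 25.
1 September 2022 is a Thursday, so the first Friday is September 2 and the second is September 9.
April 7, 2022 does not fall between 25 April and 9 September, so daylight saving is not in effect and Varora Administrative Region is at UTC+11:00.
08:00 Varora Administrative Region − 11h = 21:00 UTC (rolling into the previous day, 6 April 2022).
1 February 2022 is a Tuesday, so the first Monday is February 7 and the fourth is February 28.
1 November 2022 is a Tuesday, so Saturdays fall on 5, 12, 19, 26; the last is November 26.
At the standard offset (UTC−10:45), 21:00 UTC − 10h45m = 10:15 Ethosa Isles standard time.
The standard-time date in Ethosa Isles, April 6, 2022, lies within the daylight-saving period (28 February – 26 November), so Ethosa Isles is on daylight time, UTC−09:45.
21:00 UTC − 9h45m = 11:15 Ethosa Isles.

11:15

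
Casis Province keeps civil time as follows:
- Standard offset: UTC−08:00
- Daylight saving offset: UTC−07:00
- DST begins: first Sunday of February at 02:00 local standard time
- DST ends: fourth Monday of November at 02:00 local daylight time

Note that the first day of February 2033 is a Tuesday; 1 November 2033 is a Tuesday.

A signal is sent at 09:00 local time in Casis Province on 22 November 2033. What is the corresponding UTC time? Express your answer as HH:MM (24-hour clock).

1 February 2033 is a Tuesday, so the first Sunday is February 6.
1 November 2033 is a Tuesday, so the first Monday is November 7 and the fourth is November 28.
22 November 2033 lies within the daylight-saving period (6 February – 28 November), so Casis Province is on daylight time, UTC−07:00.
09:00 local + 7h = 16:00 UTC.

16:00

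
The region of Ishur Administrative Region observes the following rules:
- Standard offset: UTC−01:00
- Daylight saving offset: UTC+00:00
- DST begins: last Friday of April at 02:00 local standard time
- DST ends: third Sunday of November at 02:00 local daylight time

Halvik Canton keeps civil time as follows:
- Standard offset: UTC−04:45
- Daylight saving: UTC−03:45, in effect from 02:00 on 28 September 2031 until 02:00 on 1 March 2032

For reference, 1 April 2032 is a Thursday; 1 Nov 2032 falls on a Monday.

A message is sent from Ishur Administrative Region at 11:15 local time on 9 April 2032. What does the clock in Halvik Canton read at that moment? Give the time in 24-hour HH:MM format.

1 April 2032 is a Thursday, so Fridays fall on 2, 9, 16, 23, 30; the last is April 30.
1 November 2032 is a Monday, so the first Sunday is November 7 and the third is November 21.
9 April 2032 is outside the daylight-saving period (30 April – 21 November), so Ishur Administrative Region is on standard time, UTC−01:00.
11:15 Ishur Administrative Region + 1h = 12:15 UTC.
At the standard offset (UTC−04:45), 12:15 UTC − 4h45m = 07:30 Halvik Canton standard time.
The standard-time date in Halvik Canton, 9 April 2032, is outside the daylight-saving period (28 September 2031 – 1 March 2032), so Halvik Canton is on standard time, UTC−04:45.
12:15 UTC − 4h45m = 07:30 Halvik Canton.

07:30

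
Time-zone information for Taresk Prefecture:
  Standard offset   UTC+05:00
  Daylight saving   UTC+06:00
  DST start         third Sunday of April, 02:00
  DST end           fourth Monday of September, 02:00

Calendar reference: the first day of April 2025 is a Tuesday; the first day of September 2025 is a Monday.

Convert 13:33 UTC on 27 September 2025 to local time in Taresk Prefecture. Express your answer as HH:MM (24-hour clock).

1 April 2025 is a Tuesday, so the first Sunday is April 6 and the third is April 20.
1 September 2025 is a Monday, so the first Monday is September 1 and the fourth is September 22.
At the standard offset (UTC+05:00), 13:33 UTC + 5h = 18:33 Taresk Prefecture standard time.
Daylight saving runs 20 April – 22 September; the standard-time date in Taresk Prefecture, 27 September 2025, is outside that window, so Taresk Prefecture is on standard time at UTC+05:00.
13:33 UTC + 5h = 18:33 local.

18:33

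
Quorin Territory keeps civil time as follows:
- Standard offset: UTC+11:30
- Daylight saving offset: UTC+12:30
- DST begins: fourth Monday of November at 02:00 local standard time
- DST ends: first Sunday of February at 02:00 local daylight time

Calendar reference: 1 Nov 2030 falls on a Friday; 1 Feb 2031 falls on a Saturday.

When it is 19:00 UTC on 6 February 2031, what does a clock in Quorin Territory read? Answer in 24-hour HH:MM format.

1 November 2030 is a Friday, so the first Monday is November 4 and the fourth is November 25.
1 February 2031 is a Saturday, so the first Sunday is February 2.
At the standard offset (UTC+11:30), 19:00 UTC + 11h30m = 06:30 Quorin Territory standard time (rolling into the next day, 7 February 2031).
Daylight saving runs 25 November 2030 – 2 February 2031; the standard-time date in Quorin Territory, 7 February 2031, is outside that window, so Quorin Territory is on standard time at UTC+11:30.
19:00 UTC + 11h30m = 06:30 local (rolling into the next day, 7 February 2031).

06:30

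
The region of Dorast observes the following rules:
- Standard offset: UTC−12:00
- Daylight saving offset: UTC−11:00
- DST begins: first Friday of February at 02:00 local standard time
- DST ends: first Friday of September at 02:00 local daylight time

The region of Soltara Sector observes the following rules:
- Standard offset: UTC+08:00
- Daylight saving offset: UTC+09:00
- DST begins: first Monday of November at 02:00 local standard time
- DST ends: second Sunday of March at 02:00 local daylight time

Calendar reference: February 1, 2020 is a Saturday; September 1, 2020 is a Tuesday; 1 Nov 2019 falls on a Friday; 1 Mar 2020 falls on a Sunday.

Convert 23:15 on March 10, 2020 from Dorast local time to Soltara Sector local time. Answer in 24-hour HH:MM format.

18:15

1 February 2020 is a Saturday, so the first Friday is February 7.
1 September 2020 is a Tuesday, so the first Friday is September 4.
Daylight saving runs 7 February – 4 September; March 10, 2020 is inside that window, so Dorast is at UTC−11:00.
23:15 Dorast + 11h = 10:15 UTC (rolling into the next day, 11 March 2020).
1 November 2019 is a Friday, so the first Monday is November 4.
1 March 2020 is a Sunday, so the first Sunday is March 1 and the second is March 8.
At the standard offset (UTC+08:00), 10:15 UTC + 8h = 18:15 Soltara Sector standard time.
The standard-time date in Soltara Sector, March 11, 2020, is outside the daylight-saving period (4 November 2019 – 8 March 2020), so Soltara Sector is on standard time, UTC+08:00.
10:15 UTC + 8h = 18:15 Soltara Sector.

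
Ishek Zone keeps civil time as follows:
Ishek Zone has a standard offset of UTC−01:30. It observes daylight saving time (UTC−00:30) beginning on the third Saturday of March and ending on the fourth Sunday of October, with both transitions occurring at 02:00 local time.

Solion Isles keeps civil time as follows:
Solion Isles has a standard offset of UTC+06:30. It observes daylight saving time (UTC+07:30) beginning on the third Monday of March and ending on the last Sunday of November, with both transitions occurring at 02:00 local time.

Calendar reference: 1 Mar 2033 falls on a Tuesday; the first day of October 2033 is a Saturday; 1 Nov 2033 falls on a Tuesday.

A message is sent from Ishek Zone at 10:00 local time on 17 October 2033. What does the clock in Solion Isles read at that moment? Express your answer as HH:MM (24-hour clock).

1 March 2033 is a Tuesday, so the first Saturday is March 5 and the third is March 19.
1 October 2033 is a Saturday, so the first Sunday is October 2 and the fourth is October 23.
17 October 2033 lies within the daylight-saving period (19 March – 23 October), so Ishek Zone is on daylight time, UTC−00:30.
10:00 Ishek Zone + 0h30m = 10:30 UTC.
1 March 2033 is a Tuesday, so the first Monday is March 7 and the third is March 21.
1 November 2033 is a Tuesday, so Sundays fall on 6, 13, 20, 27; the last is November 27.
At the standard offset (UTC+06:30), 10:30 UTC + 6h30m = 17:00 Solion Isles standard time.
The standard-time date in Solion Isles, 17 October 2033, lies within the daylight-saving period (21 March – 27 November), so Solion Isles is on daylight time, UTC+07:30.
10:30 UTC + 7h30m = 18:00 Solion Isles.

18:00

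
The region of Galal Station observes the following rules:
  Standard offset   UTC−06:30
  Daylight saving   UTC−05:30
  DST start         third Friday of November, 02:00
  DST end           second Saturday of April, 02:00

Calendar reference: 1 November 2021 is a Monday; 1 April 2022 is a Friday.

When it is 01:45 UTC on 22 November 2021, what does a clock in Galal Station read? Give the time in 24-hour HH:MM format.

1 November 2021 is a Monday, so the first Friday is November 5 and the third is November 19.
1 April 2022 is a Friday, so the first Saturday is April 2 and the second is April 9.
At the standard offset (UTC−06:30), 01:45 UTC − 6h30m = 19:15 Galal Station standard time (rolling into the previous day, 21 November 2021).
Daylight saving runs 19 November 2021 – 9 April 2022; the standard-time date in Galal Station, 21 November 2021, is inside that window, so Galal Station is at UTC−05:30.
01:45 UTC − 5h30m = 20:15 local (rolling into the previous day, 21 November 2021).

20:15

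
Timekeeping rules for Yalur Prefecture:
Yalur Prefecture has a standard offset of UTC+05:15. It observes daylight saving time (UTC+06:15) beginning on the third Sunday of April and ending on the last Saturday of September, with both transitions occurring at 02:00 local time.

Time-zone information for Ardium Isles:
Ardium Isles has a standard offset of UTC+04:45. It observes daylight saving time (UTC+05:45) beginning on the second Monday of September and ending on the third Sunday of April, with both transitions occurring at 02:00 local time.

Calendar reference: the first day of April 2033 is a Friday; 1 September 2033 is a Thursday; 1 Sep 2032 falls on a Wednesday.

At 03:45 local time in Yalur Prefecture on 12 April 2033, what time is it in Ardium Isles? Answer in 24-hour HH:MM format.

1 April 2033 is a Friday, so the first Sunday is April 3 and the third is April 17.
1 September 2033 is a Thursday, so Saturdays fall on 3, 10, 17, 24; the last is September 24.
Daylight saving runs 17 April – 24 September; 12 April 2033 is outside that window, so Yalur Prefecture is on standard time at UTC+05:15.
03:45 Yalur Prefecture − 5h15m = 22:30 UTC (rolling into the previous day, 11 April 2033).
1 September 2032 is a Wednesday, so the first Monday is September 6 and the second is September 13.
1 April 2033 is a Friday, so the first Sunday is April 3 and the third is April 17.
At the standard offset (UTC+04:45), 22:30 UTC + 4h45m = 03:15 Ardium Isles standard time (rolling into the next day, 12 April 2033).
The standard-time date in Ardium Isles, 12 April 2033, lies within the daylight-saving period (13 September 2032 – 17 April 2033), so Ardium Isles is on daylight time, UTC+05:45.
22:30 UTC + 5h45m = 04:15 Ardium Isles (rolling into the next day, 12 April 2033).

04:15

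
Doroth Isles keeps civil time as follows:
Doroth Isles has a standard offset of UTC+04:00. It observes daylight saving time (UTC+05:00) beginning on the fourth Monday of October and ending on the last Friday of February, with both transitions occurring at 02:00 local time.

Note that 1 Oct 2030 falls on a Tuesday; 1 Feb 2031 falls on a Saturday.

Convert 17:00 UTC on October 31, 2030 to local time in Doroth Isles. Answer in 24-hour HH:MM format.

22:00

1 October 2030 is a Tuesday, so the first Monday is October 7 and the fourth is October 28.
1 February 2031 is a Saturday, so Fridays fall on 7, 14, 21, 28; the last is February 28.
At the standard offset (UTC+04:00), 17:00 UTC + 4h = 21:00 Doroth Isles standard time.
Daylight saving runs 28 October 2030 – 28 February 2031; the standard-time date in Doroth Isles, October 31, 2030, is inside that window, so Doroth Isles is at UTC+05:00.
17:00 UTC + 5h = 22:00 local.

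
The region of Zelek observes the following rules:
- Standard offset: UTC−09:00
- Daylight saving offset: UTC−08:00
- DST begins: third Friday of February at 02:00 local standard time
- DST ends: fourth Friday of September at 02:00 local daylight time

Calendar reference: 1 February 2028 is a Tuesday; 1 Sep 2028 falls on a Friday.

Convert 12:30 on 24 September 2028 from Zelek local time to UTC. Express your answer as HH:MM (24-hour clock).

1 February 2028 is a Tuesday, so the first Friday is February 4 and the third is February 18.
1 September 2028 is a Friday, so the first Friday is September 1 and the fourth is September 22.
Daylight saving runs 18 February – 22 September; 24 September 2028 is outside that window, so Zelek is on standard time at UTC−09:00.
12:30 local + 9h = 21:30 UTC.

21:30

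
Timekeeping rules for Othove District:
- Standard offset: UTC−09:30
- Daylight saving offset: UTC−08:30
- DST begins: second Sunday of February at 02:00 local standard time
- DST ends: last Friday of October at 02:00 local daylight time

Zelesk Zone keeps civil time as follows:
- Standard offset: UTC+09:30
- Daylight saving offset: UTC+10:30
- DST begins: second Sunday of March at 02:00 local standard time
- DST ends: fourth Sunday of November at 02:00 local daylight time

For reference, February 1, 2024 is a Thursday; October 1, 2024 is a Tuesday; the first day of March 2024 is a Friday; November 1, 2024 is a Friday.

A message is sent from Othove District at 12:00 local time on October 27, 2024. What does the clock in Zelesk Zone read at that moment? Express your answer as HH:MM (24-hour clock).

1 February 2024 is a Thursday, so the first Sunday is February 4 and the second is February 11.
1 October 2024 is a Tuesday, so Fridays fall on 4, 11, 18, 25; the last is October 25.
October 27, 2024 does not fall between 11 February and 25 October, so daylight saving is not in effect and Othove District is at UTC−09:30.
12:00 Othove District + 9h30m = 21:30 UTC.
1 March 2024 is a Friday, so the first Sunday is March 3 and the second is March 10.
1 November 2024 is a Friday, so the first Sunday is November 3 and the fourth is November 24.
At the standard offset (UTC+09:30), 21:30 UTC + 9h30m = 07:00 Zelesk Zone standard time (rolling into the next day, 28 October 2024).
The standard-time date in Zelesk Zone, October 28, 2024, lies within the daylight-saving period (10 March – 24 November), so Zelesk Zone is on daylight time, UTC+10:30.
21:30 UTC + 10h30m = 08:00 Zelesk Zone (rolling into the next day, 28 October 2024).

08:00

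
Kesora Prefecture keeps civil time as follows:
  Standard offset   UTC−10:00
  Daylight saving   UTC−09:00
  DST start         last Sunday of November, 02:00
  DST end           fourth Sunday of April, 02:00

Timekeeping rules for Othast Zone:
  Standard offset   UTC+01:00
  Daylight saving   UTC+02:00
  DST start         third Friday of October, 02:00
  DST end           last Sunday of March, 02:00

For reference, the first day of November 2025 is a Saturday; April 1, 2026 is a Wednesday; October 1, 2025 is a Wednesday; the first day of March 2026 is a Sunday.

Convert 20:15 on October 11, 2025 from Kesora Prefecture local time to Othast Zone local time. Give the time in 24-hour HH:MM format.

07:15

1 November 2025 is a Saturday, so Sundays fall on 2, 9, 16, 23, 30; the last is November 30.
1 April 2026 is a Wednesday, so the first Sunday is April 5 and the fourth is April 26.
Daylight saving runs 30 November 2025 – 26 April 2026; October 11, 2025 is outside that window, so Kesora Prefecture is on standard time at UTC−10:00.
20:15 Kesora Prefecture + 10h = 06:15 UTC (rolling into the next day, 12 October 2025).
1 October 2025 is a Wednesday, so the first Friday is October 3 and the third is October 17.
1 March 2026 is a Sunday, so Sundays fall on 1, 8, 15, 22, 29; the last is March 29.
At the standard offset (UTC+01:00), 06:15 UTC + 1h = 07:15 Othast Zone standard time.
The standard-time date in Othast Zone, October 12, 2025, does not fall between 17 October 2025 and 29 March 2026, so daylight saving is not in effect and Othast Zone is at UTC+01:00.
06:15 UTC + 1h = 07:15 Othast Zone.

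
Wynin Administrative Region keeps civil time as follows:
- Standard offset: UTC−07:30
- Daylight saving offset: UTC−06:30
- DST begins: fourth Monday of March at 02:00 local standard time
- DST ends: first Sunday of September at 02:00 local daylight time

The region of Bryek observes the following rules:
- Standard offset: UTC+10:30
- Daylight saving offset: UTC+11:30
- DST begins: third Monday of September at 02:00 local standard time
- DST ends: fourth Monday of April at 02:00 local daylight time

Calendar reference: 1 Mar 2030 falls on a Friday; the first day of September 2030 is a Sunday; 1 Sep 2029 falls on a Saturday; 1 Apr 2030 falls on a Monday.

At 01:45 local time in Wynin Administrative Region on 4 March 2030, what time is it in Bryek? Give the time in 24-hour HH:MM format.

20:45

1 March 2030 is a Friday, so the first Monday is March 4 and the fourth is March 25.
1 September 2030 is a Sunday, so the first Sunday is September 1.
4 March 2030 does not fall between 25 March and 1 September, so daylight saving is not in effect and Wynin Administrative Region is at UTC−07:30.
01:45 Wynin Administrative Region + 7h30m = 09:15 UTC.
1 September 2029 is a Saturday, so the first Monday is September 3 and the third is September 17.
1 April 2030 is a Monday, so the first Monday is April 1 and the fourth is April 22.
At the standard offset (UTC+10:30), 09:15 UTC + 10h30m = 19:45 Bryek standard time.
The standard-time date in Bryek, 4 March 2030, lies within the daylight-saving period (17 September 2029 – 22 April 2030), so Bryek is on daylight time, UTC+11:30.
09:15 UTC + 11h30m = 20:45 Bryek.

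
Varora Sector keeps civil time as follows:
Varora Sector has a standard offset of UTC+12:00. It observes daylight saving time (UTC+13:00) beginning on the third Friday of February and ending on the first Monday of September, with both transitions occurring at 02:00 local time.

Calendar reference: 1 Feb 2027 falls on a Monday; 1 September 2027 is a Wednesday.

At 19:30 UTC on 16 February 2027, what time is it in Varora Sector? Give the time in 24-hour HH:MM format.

07:30

1 February 2027 is a Monday, so the first Friday is February 5 and the third is February 19.
1 September 2027 is a Wednesday, so the first Monday is September 6.
At the standard offset (UTC+12:00), 19:30 UTC + 12h = 07:30 Varora Sector standard time (rolling into the next day, 17 February 2027).
The standard-time date in Varora Sector, 17 February 2027, does not fall between 19 February and 6 September, so daylight saving is not in effect and Varora Sector is at UTC+12:00.
19:30 UTC + 12h = 07:30 local (rolling into the next day, 17 February 2027).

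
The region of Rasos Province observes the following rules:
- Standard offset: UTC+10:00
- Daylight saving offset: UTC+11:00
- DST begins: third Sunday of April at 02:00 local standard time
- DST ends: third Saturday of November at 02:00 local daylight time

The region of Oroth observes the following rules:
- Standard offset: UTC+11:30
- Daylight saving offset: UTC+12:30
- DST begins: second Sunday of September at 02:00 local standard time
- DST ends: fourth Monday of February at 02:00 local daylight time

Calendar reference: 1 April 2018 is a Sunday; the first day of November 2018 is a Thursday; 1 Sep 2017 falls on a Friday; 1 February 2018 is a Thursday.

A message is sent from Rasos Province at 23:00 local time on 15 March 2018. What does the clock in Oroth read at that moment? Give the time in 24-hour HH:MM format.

1 April 2018 is a Sunday, so the first Sunday is April 1 and the third is April 15.
1 November 2018 is a Thursday, so the first Saturday is November 3 and the third is November 17.
15 March 2018 does not fall between 15 April and 17 November, so daylight saving is not in effect and Rasos Province is at UTC+10:00.
23:00 Rasos Province − 10h = 13:00 UTC.
1 September 2017 is a Friday, so the first Sunday is September 3 and the second is September 10.
1 February 2018 is a Thursday, so the first Monday is February 5 and the fourth is February 26.
At the standard offset (UTC+11:30), 13:00 UTC + 11h30m = 00:30 Oroth standard time (rolling into the next day, 16 March 2018).
The standard-time date in Oroth, 16 March 2018, does not fall between 10 September 2017 and 26 February 2018, so daylight saving is not in effect and Oroth is at UTC+11:30.
13:00 UTC + 11h30m = 00:30 Oroth (rolling into the next day, 16 March 2018).

00:30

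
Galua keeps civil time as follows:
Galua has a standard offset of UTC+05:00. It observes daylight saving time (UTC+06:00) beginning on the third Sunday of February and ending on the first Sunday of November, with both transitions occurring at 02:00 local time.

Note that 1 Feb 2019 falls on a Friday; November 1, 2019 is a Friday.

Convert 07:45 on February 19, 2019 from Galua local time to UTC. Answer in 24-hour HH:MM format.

01:45

1 February 2019 is a Friday, so the first Sunday is February 3 and the third is February 17.
1 November 2019 is a Friday, so the first Sunday is November 3.
February 19, 2019 lies within the daylight-saving period (17 February – 3 November), so Galua is on daylight time, UTC+06:00.
07:45 local − 6h = 01:45 UTC.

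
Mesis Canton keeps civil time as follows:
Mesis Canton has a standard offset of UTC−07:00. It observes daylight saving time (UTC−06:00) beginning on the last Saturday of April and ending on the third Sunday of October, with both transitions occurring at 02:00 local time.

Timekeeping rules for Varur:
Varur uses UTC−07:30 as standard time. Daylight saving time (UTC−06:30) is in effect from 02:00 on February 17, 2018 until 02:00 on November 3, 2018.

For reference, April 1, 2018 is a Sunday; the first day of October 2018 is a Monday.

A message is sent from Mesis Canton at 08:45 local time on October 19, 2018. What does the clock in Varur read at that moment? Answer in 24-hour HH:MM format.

08:15

1 April 2018 is a Sunday, so Saturdays fall on 7, 14, 21, 28; the last is April 28.
1 October 2018 is a Monday, so the first Sunday is October 7 and the third is October 21.
Daylight saving runs 28 April – 21 October; October 19, 2018 is inside that window, so Mesis Canton is at UTC−06:00.
08:45 Mesis Canton + 6h = 14:45 UTC.
At the standard offset (UTC−07:30), 14:45 UTC − 7h30m = 07:15 Varur standard time.
Daylight saving runs 17 February – 3 November; the standard-time date in Varur, October 19, 2018, is inside that window, so Varur is at UTC−06:30.
14:45 UTC − 6h30m = 08:15 Varur.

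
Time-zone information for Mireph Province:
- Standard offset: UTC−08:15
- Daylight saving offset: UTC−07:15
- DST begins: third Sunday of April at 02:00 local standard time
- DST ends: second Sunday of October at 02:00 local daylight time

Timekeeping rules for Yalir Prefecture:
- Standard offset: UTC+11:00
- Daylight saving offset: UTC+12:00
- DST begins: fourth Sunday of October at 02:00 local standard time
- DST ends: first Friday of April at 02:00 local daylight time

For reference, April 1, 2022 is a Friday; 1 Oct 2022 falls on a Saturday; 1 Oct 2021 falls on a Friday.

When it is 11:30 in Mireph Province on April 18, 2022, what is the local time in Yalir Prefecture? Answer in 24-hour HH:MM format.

05:45

1 April 2022 is a Friday, so the first Sunday is April 3 and the third is April 17.
1 October 2022 is a Saturday, so the first Sunday is October 2 and the second is October 9.
April 18, 2022 falls between 17 April and 9 October, so daylight saving is in effect and Mireph Province is at UTC−07:15.
11:30 Mireph Province + 7h15m = 18:45 UTC.
1 October 2021 is a Friday, so the first Sunday is October 3 and the fourth is October 24.
1 April 2022 is a Friday, so the first Friday is April 1.
At the standard offset (UTC+11:00), 18:45 UTC + 11h = 05:45 Yalir Prefecture standard time (rolling into the next day, 19 April 2022).
The standard-time date in Yalir Prefecture, April 19, 2022, is outside the daylight-saving period (24 October 2021 – 1 April 2022), so Yalir Prefecture is on standard time, UTC+11:00.
18:45 UTC + 11h = 05:45 Yalir Prefecture (rolling into the next day, 19 April 2022).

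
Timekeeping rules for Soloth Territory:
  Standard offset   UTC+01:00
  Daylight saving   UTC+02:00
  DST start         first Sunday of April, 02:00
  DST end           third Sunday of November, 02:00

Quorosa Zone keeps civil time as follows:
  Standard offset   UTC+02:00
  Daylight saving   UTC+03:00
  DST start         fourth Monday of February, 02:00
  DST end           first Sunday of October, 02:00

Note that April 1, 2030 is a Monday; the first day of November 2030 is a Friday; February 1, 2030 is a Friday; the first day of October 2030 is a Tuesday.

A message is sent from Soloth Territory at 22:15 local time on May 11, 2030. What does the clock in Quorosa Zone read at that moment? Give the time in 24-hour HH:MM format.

23:15

1 April 2030 is a Monday, so the first Sunday is April 7.
1 November 2030 is a Friday, so the first Sunday is November 3 and the third is November 17.
Daylight saving runs 7 April – 17 November; May 11, 2030 is inside that window, so Soloth Territory is at UTC+02:00.
22:15 Soloth Territory − 2h = 20:15 UTC.
1 February 2030 is a Friday, so the first Monday is February 4 and the fourth is February 25.
1 October 2030 is a Tuesday, so the first Sunday is October 6.
At the standard offset (UTC+02:00), 20:15 UTC + 2h = 22:15 Quorosa Zone standard time.
The standard-time date in Quorosa Zone, May 11, 2030, lies within the daylight-saving period (25 February – 6 October), so Quorosa Zone is on daylight time, UTC+03:00.
20:15 UTC + 3h = 23:15 Quorosa Zone.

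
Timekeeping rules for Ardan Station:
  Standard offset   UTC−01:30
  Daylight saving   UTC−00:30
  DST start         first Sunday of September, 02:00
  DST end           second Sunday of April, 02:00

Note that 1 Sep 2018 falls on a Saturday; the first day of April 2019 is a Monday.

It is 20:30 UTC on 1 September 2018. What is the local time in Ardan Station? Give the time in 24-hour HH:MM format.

1 September 2018 is a Saturday, so the first Sunday is September 2.
1 April 2019 is a Monday, so the first Sunday is April 7 and the second is April 14.
At the standard offset (UTC−01:30), 20:30 UTC − 1h30m = 19:00 Ardan Station standard time.
Daylight saving runs 2 September 2018 – 14 April 2019; the standard-time date in Ardan Station, 1 September 2018, is outside that window, so Ardan Station is on standard time at UTC−01:30.
20:30 UTC − 1h30m = 19:00 local.

19:00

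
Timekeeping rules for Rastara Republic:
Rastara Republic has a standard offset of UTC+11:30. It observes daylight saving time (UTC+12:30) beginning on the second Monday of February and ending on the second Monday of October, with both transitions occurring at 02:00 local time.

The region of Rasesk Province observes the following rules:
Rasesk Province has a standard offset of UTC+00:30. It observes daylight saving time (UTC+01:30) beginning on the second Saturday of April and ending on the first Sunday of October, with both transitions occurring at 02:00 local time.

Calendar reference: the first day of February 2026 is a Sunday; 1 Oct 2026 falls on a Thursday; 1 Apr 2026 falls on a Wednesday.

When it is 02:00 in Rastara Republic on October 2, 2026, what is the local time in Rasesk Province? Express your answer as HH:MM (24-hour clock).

1 February 2026 is a Sunday, so the first Monday is February 2 and the second is February 9.
1 October 2026 is a Thursday, so the first Monday is October 5 and the second is October 12.
October 2, 2026 falls between 9 February and 12 October, so daylight saving is in effect and Rastara Republic is at UTC+12:30.
02:00 Rastara Republic − 12h30m = 13:30 UTC (rolling into the previous day, 1 October 2026).
1 April 2026 is a Wednesday, so the first Saturday is April 4 and the second is April 11.
1 October 2026 is a Thursday, so the first Sunday is October 4.
At the standard offset (UTC+00:30), 13:30 UTC + 0h30m = 14:00 Rasesk Province standard time.
The standard-time date in Rasesk Province, October 1, 2026, falls between 11 April and 4 October, so daylight saving is in effect and Rasesk Province is at UTC+01:30.
13:30 UTC + 1h30m = 15:00 Rasesk Province.

15:00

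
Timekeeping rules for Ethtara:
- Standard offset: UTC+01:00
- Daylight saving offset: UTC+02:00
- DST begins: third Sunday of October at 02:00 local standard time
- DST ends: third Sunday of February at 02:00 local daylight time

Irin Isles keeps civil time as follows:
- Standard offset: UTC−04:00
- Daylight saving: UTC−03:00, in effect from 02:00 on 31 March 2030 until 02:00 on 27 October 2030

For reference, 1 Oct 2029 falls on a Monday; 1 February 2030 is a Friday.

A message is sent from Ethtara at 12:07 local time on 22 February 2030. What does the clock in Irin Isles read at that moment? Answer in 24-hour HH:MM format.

07:07

1 October 2029 is a Monday, so the first Sunday is October 7 and the third is October 21.
1 February 2030 is a Friday, so the first Sunday is February 3 and the third is February 17.
22 February 2030 does not fall between 21 October 2029 and 17 February 2030, so daylight saving is not in effect and Ethtara is at UTC+01:00.
12:07 Ethtara − 1h = 11:07 UTC.
At the standard offset (UTC−04:00), 11:07 UTC − 4h = 07:07 Irin Isles standard time.
The standard-time date in Irin Isles, 22 February 2030, does not fall between 31 March and 27 October, so daylight saving is not in effect and Irin Isles is at UTC−04:00.
11:07 UTC − 4h = 07:07 Irin Isles.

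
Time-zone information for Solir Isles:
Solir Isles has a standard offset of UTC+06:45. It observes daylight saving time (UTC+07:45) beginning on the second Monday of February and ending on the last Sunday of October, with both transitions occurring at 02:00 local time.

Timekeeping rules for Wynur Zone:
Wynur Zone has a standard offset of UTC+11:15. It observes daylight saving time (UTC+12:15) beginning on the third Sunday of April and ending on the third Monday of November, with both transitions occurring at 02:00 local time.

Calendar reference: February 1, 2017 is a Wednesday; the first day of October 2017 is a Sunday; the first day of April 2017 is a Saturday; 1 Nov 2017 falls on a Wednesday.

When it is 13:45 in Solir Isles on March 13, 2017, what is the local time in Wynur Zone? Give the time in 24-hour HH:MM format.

17:15

1 February 2017 is a Wednesday, so the first Monday is February 6 and the second is February 13.
1 October 2017 is a Sunday, so Sundays fall on 1, 8, 15, 22, 29; the last is October 29.
March 13, 2017 lies within the daylight-saving period (13 February – 29 October), so Solir Isles is on daylight time, UTC+07:45.
13:45 Solir Isles − 7h45m = 06:00 UTC.
1 April 2017 is a Saturday, so the first Sunday is April 2 and the third is April 16.
1 November 2017 is a Wednesday, so the first Monday is November 6 and the third is November 20.
At the standard offset (UTC+11:15), 06:00 UTC + 11h15m = 17:15 Wynur Zone standard time.
Daylight saving runs 16 April – 20 November; the standard-time date in Wynur Zone, March 13, 2017, is outside that window, so Wynur Zone is on standard time at UTC+11:15.
06:00 UTC + 11h15m = 17:15 Wynur Zone.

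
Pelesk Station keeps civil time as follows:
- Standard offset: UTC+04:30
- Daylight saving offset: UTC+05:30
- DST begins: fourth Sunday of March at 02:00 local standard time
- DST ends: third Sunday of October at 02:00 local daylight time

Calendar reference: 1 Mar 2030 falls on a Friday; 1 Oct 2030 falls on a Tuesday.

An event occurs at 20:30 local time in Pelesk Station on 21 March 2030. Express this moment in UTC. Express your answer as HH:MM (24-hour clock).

16:00

1 March 2030 is a Friday, so the first Sunday is March 3 and the fourth is March 24.
1 October 2030 is a Tuesday, so the first Sunday is October 6 and the third is October 20.
21 March 2030 is outside the daylight-saving period (24 March – 20 October), so Pelesk Station is on standard time, UTC+04:30.
20:30 local − 4h30m = 16:00 UTC.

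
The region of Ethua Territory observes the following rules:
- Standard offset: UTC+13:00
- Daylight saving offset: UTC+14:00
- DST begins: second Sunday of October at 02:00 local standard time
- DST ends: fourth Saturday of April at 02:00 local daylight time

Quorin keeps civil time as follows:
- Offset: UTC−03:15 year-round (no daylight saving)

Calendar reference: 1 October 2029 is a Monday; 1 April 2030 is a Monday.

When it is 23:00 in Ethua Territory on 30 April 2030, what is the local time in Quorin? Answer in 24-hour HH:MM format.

1 October 2029 is a Monday, so the first Sunday is October 7 and the second is October 14.
1 April 2030 is a Monday, so the first Saturday is April 6 and the fourth is April 27.
30 April 2030 does not fall between 14 October 2029 and 27 April 2030, so daylight saving is not in effect and Ethua Territory is at UTC+13:00.
23:00 Ethua Territory − 13h = 10:00 UTC.
Quorin has no daylight saving, so its offset is UTC−03:15 year-round.
10:00 UTC − 3h15m = 06:45 Quorin.

06:45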